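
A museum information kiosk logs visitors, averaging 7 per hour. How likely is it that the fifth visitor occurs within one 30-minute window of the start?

0.2746

Over the interval, μ = 7 × 0.5 = 3.5 (a 30-minute window = 0.5 hours).
The fifth arrival falls in the interval iff at least 5 events occur there: P(S_5 ≤ t) = P(N ≥ 5) = 1 − P(N ≤ 4) ≈ 0.2746.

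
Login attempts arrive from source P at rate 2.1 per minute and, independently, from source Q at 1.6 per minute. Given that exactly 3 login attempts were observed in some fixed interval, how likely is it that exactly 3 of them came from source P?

Given the total, each event is independently from source P with probability p = λ_P/(λ_P+λ_Q) = 2.1/3.7 ≈ 0.5676.
So K ~ Binomial(3, 2.1/3.7): P(K = 3) = C(3,3) · (2.1/3.7)^3 · (1.6/3.7)^0 ≈ 0.1828.

0.1828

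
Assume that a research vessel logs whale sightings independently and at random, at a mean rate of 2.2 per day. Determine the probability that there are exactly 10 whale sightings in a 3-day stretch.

0.0588

Over the interval, μ = 2.2 × 3 = 6.6 (a 3-day stretch = 3 days).
P(N = 10) = e^(−μ) μ^10/10! = e^(−6.6) · 6.6^10/3628800 ≈ 0.0588.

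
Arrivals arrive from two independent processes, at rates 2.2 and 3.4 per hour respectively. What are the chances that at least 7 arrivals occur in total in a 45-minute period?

Independent Poisson processes superpose: combined rate λ = 2.2 + 3.4 = 5.6 per hour.
Over the interval, μ = 5.6 × 0.75 = 4.2 (a 45-minute period = 0.75 hours).
P(N ≥ 7) = 1 − P(N ≤ 6) ≈ 0.1325.

0.1325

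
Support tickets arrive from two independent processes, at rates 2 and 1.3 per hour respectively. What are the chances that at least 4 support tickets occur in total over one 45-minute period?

Independent Poisson processes superpose: combined rate λ = 2 + 1.3 = 3.3 per hour.
Over the interval, μ = 3.3 × 0.75 = 2.475 (a 45-minute period = 0.75 hours).
P(N ≥ 4) = 1 − P(N ≤ 3) ≈ 0.2371.

0.2371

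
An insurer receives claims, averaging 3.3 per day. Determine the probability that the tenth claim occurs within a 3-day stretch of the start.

0.5295

Over the interval, μ = 3.3 × 3 = 9.9 (a 3-day stretch = 3 days).
The tenth arrival falls in the interval iff at least 10 events occur there: P(S_10 ≤ t) = P(N ≥ 10) = 1 − P(N ≤ 9) ≈ 0.5295.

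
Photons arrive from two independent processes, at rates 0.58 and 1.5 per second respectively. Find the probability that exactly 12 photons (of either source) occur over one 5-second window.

Independent Poisson processes superpose: combined rate λ = 0.58 + 1.5 = 2.08 per second.
Over the interval, μ = 2.08 × 5 = 10.4 (a 5-second window = 5 seconds).
P(N = 12) = e^(−10.4) · 10.4^12/12! ≈ 0.1017.

0.1017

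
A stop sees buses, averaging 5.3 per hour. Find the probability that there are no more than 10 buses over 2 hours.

Over the interval, μ = 5.3 × 2 = 10.6 (2 hours).
P(N ≤ 10) = Σ_{j=0}^{10} e^(−μ) μ^j/j! ≈ 0.5084.

0.5084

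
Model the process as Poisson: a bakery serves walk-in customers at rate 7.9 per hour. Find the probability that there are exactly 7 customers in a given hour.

0.1413

With mean μ = 7.9 per hour,
P(N = 7) = e^(−μ) μ^7/7! = e^(−7.9) · 7.9^7/5040 ≈ 0.1413.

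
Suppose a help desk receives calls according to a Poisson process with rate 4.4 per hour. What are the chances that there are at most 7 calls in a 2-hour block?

Over the interval, μ = 4.4 × 2 = 8.8 (a 2-hour block = 2 hours).
P(N ≤ 7) = Σ_{j=0}^{7} e^(−μ) μ^j/j! ≈ 0.3478.

0.3478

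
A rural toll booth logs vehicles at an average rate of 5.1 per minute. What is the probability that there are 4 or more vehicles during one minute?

With mean μ = 5.1 per minute,
P(N ≥ 4) = 1 − P(N ≤ 3) = 1 − Σ_{j=0}^{3} e^(−μ) μ^j/j! ≈ 0.7487.

0.7487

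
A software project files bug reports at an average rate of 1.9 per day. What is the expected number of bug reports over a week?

E[N] = λt = 1.9 × 7 = 13.3 (a week = 7 days).

13.3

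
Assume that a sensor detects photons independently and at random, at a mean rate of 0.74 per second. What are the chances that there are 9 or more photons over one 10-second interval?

0.3243

Over the interval, μ = 0.74 × 10 = 7.4 (a 10-second interval = 10 seconds).
P(N ≥ 9) = 1 − P(N ≤ 8) = 1 − Σ_{j=0}^{8} e^(−μ) μ^j/j! ≈ 0.3243.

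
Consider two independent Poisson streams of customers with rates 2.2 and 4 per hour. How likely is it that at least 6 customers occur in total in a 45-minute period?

Independent Poisson processes superpose: combined rate λ = 2.2 + 4 = 6.2 per hour.
Over the interval, μ = 6.2 × 0.75 = 4.65 (a 45-minute period = 0.75 hours).
P(N ≥ 6) = 1 − P(N ≤ 5) ≈ 0.3229.

0.3229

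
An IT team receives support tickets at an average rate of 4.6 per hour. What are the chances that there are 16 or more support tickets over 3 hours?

0.3110

Over the interval, μ = 4.6 × 3 = 13.8 (3 hours).
P(N ≥ 16) = 1 − P(N ≤ 15) = 1 − Σ_{j=0}^{15} e^(−μ) μ^j/j! ≈ 0.3110.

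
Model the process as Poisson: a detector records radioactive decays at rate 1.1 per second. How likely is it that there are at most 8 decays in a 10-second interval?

Over the interval, μ = 1.1 × 10 = 11 (a 10-second interval = 10 seconds).
P(N ≤ 8) = Σ_{j=0}^{8} e^(−μ) μ^j/j! ≈ 0.2320.

0.2320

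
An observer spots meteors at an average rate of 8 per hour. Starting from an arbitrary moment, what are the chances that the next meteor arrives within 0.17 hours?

0.7433

Inter-arrival times are exponential with rate λ = 8 per hour.
P(T ≤ 0.17) = 1 − e^(−λt) = 1 − e^(−8 × 0.17) = 1 − e^(−1.36) ≈ 0.7433.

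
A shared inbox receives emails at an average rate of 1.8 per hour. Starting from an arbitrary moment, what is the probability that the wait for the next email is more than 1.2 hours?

0.1153

The wait for the next event is exponential with rate λ = 1.8 per hour.
P(T > 1.2) = e^(−λt) = e^(−1.8 × 1.2) = e^(−2.16) ≈ 0.1153.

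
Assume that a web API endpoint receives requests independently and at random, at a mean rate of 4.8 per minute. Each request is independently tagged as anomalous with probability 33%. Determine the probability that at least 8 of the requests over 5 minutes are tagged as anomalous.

Thinning: the requests that are tagged as anomalous themselves form a Poisson process with rate 0.33 × 4.8 = 1.584 per minute.
Over the interval, μ = 1.584 × 5 = 7.92 (5 minutes).
P(N ≥ 8) = 1 − P(N ≤ 7) ≈ 0.5358.

0.5358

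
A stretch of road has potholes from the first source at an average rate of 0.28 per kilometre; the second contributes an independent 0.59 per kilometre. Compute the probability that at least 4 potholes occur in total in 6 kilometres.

Independent Poisson processes superpose: combined rate λ = 0.28 + 0.59 = 0.87 per kilometre.
Over the interval, μ = 0.87 × 6 = 5.22 (6 kilometres).
P(N ≥ 4) = 1 − P(N ≤ 3) ≈ 0.7645.

0.7645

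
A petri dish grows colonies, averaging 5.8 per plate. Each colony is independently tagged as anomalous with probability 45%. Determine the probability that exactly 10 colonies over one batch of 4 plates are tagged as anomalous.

Thinning: the colonies that are tagged as anomalous themselves form a Poisson process with rate 0.45 × 5.8 = 2.61 per plate.
Over the interval, μ = 2.61 × 4 = 10.44 (a batch of 4 plates = 4 plates).
P(N = 10) = e^(−10.44) · 10.44^10/10! ≈ 0.1239.

0.1239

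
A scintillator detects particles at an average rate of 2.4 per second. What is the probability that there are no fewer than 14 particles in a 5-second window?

Over the interval, μ = 2.4 × 5 = 12 (a 5-second window = 5 seconds).
P(N ≥ 14) = 1 − P(N ≤ 13) = 1 − Σ_{j=0}^{13} e^(−μ) μ^j/j! ≈ 0.3185.

0.3185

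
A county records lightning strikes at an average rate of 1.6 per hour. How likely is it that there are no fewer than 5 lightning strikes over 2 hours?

0.2194

Over the interval, μ = 1.6 × 2 = 3.2 (2 hours).
P(N ≥ 5) = 1 − P(N ≤ 4) = 1 − Σ_{j=0}^{4} e^(−μ) μ^j/j! ≈ 0.2194.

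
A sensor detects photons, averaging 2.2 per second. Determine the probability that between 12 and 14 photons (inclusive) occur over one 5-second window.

0.2748

Over the interval, μ = 2.2 × 5 = 11 (a 5-second window = 5 seconds).
P(12 ≤ N ≤ 14) = Σ_{j=12}^{14} e^(−11) · 11^j/j! ≈ 0.2748.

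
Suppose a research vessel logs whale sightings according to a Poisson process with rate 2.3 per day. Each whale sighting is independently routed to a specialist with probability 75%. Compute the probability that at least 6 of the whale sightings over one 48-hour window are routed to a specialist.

Thinning: the whale sightings that are routed to a specialist themselves form a Poisson process with rate 0.75 × 2.3 = 1.725 per day.
Over the interval, μ = 1.725 × 2 = 3.45 (a 48-hour window = 2 days).
P(N ≥ 6) = 1 − P(N ≤ 5) ≈ 0.1358.

0.1358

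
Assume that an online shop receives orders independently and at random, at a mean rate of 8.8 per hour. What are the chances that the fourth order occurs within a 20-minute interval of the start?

Over the interval, μ = 8.8 × 1/3 ≈ 2.93333 (a 20-minute interval = 1/3 hours).
The fourth arrival falls in the interval iff at least 4 events occur there: P(S_4 ≤ t) = P(N ≥ 4) = 1 − P(N ≤ 3) ≈ 0.3378.

0.3378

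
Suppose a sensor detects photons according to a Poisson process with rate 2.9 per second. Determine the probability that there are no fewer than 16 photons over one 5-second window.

0.3808

Over the interval, μ = 2.9 × 5 = 14.5 (a 5-second window = 5 seconds).
P(N ≥ 16) = 1 − P(N ≤ 15) = 1 − Σ_{j=0}^{15} e^(−μ) μ^j/j! ≈ 0.3808.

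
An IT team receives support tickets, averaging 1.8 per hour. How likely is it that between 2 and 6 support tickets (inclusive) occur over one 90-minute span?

Over the interval, μ = 1.8 × 1.5 = 2.7 (a 90-minute span = 1.5 hours).
P(2 ≤ N ≤ 6) = Σ_{j=2}^{6} e^(−2.7) · 2.7^j/j! ≈ 0.7308.

0.7308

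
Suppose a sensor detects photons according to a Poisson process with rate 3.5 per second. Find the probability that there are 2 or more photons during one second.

0.8641

With mean μ = 3.5 per second,
P(N ≥ 2) = 1 − P(N ≤ 1) = 1 − Σ_{j=0}^{1} e^(−μ) μ^j/j! ≈ 0.8641.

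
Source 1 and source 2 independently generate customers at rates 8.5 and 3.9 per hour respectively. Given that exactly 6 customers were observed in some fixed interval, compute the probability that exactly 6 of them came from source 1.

Given the total, each event is independently from source 1 with probability p = λ_1/(λ_1+λ_2) = 8.5/12.4 ≈ 0.6855.
So K ~ Binomial(6, 8.5/12.4): P(K = 6) = C(6,6) · (8.5/12.4)^6 · (3.9/12.4)^0 ≈ 0.1037.

0.1037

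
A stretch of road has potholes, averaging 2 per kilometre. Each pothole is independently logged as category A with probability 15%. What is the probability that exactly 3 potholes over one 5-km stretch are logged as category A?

Thinning: the potholes that are logged as category A themselves form a Poisson process with rate 0.15 × 2 = 0.3 per kilometre.
Over the interval, μ = 0.3 × 5 = 1.5 (a 5-km stretch = 5 kilometres).
P(N = 3) = e^(−1.5) · 1.5^3/3! ≈ 0.1255.

0.1255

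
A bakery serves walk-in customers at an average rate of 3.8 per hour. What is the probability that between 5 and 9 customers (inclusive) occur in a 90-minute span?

Over the interval, μ = 3.8 × 1.5 = 5.7 (a 90-minute span = 1.5 hours).
P(5 ≤ N ≤ 9) = Σ_{j=5}^{9} e^(−5.7) · 5.7^j/j! ≈ 0.6080.

0.6080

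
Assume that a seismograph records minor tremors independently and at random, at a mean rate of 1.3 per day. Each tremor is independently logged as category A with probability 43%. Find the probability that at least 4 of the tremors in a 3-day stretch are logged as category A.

0.0898

Thinning: the tremors that are logged as category A themselves form a Poisson process with rate 0.43 × 1.3 = 0.559 per day.
Over the interval, μ = 0.559 × 3 = 1.677 (a 3-day stretch = 3 days).
P(N ≥ 4) = 1 − P(N ≤ 3) ≈ 0.0898.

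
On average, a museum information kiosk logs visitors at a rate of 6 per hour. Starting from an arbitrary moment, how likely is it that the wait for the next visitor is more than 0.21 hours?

The wait for the next event is exponential with rate λ = 6 per hour.
P(T > 0.21) = e^(−λt) = e^(−6 × 0.21) = e^(−1.26) ≈ 0.2837.

0.2837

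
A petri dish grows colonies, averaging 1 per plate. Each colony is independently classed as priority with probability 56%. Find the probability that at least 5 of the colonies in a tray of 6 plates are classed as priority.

0.2484

Thinning: the colonies that are classed as priority themselves form a Poisson process with rate 0.56 × 1 = 0.56 per plate.
Over the interval, μ = 0.56 × 6 = 3.36 (a tray of 6 plates = 6 plates).
P(N ≥ 5) = 1 − P(N ≤ 4) ≈ 0.2484.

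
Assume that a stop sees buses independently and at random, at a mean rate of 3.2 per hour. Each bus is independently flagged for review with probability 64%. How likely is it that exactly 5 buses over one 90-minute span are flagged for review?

0.1056

Thinning: the buses that are flagged for review themselves form a Poisson process with rate 0.64 × 3.2 = 2.048 per hour.
Over the interval, μ = 2.048 × 1.5 = 3.072 (a 90-minute span = 1.5 hours).
P(N = 5) = e^(−3.072) · 3.072^5/5! ≈ 0.1056.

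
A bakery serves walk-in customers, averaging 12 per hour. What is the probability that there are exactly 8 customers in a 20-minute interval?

0.0298

Over the interval, μ = 12 × 1/3 = 4 (a 20-minute interval = 1/3 hours).
P(N = 8) = e^(−μ) μ^8/8! = e^(−4) · 4^8/40320 ≈ 0.0298.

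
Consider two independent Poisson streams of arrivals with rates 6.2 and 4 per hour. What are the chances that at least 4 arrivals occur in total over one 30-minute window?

0.7487

Independent Poisson processes superpose: combined rate λ = 6.2 + 4 = 10.2 per hour.
Over the interval, μ = 10.2 × 0.5 = 5.1 (a 30-minute window = 0.5 hours).
P(N ≥ 4) = 1 − P(N ≤ 3) ≈ 0.7487.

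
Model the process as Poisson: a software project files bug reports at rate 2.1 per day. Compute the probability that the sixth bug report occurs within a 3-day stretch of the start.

Over the interval, μ = 2.1 × 3 = 6.3 (a 3-day stretch = 3 days).
The sixth arrival falls in the interval iff at least 6 events occur there: P(S_6 ≤ t) = P(N ≥ 6) = 1 − P(N ≤ 5) ≈ 0.6012.

0.6012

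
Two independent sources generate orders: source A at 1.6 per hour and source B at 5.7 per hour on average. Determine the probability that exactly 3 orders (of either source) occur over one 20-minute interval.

0.2107

Independent Poisson processes superpose: combined rate λ = 1.6 + 5.7 = 7.3 per hour.
Over the interval, μ = 7.3 × 1/3 ≈ 2.43333 (a 20-minute interval = 1/3 hours).
P(N = 3) = e^(−2.43333) · 2.43333^3/3! ≈ 0.2107.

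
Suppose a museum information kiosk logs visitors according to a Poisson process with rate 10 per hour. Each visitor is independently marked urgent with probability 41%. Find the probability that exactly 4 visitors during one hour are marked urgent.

0.1951

Thinning: the visitors that are marked urgent themselves form a Poisson process with rate 0.41 × 10 = 4.1 per hour.
So μ = 4.1.
P(N = 4) = e^(−4.1) · 4.1^4/4! ≈ 0.1951.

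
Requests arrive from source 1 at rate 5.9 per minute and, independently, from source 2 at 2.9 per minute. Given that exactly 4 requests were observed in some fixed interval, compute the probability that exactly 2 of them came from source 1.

0.2929

Given the total, each event is independently from source 1 with probability p = λ_1/(λ_1+λ_2) = 5.9/8.8 ≈ 0.6705.
So K ~ Binomial(4, 5.9/8.8): P(K = 2) = C(4,2) · (5.9/8.8)^2 · (2.9/8.8)^2 ≈ 0.2929.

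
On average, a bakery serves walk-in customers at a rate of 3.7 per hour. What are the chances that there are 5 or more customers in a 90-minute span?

Over the interval, μ = 3.7 × 1.5 = 5.55 (a 90-minute span = 1.5 hours).
P(N ≥ 5) = 1 − P(N ≤ 4) = 1 − Σ_{j=0}^{4} e^(−μ) μ^j/j! ≈ 0.6502.

0.6502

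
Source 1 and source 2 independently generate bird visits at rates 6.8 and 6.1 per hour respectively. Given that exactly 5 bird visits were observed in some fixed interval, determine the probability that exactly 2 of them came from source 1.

Given the total, each event is independently from source 1 with probability p = λ_1/(λ_1+λ_2) = 6.8/12.9 ≈ 0.5271.
So K ~ Binomial(5, 6.8/12.9): P(K = 2) = C(5,2) · (6.8/12.9)^2 · (6.1/12.9)^3 ≈ 0.2938.

0.2938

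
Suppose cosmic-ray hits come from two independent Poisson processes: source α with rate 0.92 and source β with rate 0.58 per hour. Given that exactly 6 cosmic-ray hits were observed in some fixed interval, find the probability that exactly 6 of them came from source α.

Given the total, each event is independently from source α with probability p = λ_α/(λ_α+λ_β) = 0.92/1.5 ≈ 0.6133.
So K ~ Binomial(6, 0.92/1.5): P(K = 6) = C(6,6) · (0.92/1.5)^6 · (0.58/1.5)^0 ≈ 0.0532.

0.0532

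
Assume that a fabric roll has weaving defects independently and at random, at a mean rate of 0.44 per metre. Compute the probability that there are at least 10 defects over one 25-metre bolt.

0.6595

Over the interval, μ = 0.44 × 25 = 11 (a 25-metre bolt = 25 metres).
P(N ≥ 10) = 1 − P(N ≤ 9) = 1 − Σ_{j=0}^{9} e^(−μ) μ^j/j! ≈ 0.6595.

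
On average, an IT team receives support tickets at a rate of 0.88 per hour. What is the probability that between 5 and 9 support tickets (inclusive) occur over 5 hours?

0.4339

Over the interval, μ = 0.88 × 5 = 4.4 (5 hours).
P(5 ≤ N ≤ 9) = Σ_{j=5}^{9} e^(−4.4) · 4.4^j/j! ≈ 0.4339.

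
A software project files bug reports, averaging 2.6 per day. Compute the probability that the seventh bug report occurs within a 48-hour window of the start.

Over the interval, μ = 2.6 × 2 = 5.2 (a 48-hour window = 2 days).
The seventh arrival falls in the interval iff at least 7 events occur there: P(S_7 ≤ t) = P(N ≥ 7) = 1 − P(N ≤ 6) ≈ 0.2676.

0.2676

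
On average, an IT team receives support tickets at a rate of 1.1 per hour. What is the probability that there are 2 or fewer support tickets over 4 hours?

Over the interval, μ = 1.1 × 4 = 4.4 (4 hours).
P(N ≤ 2) = Σ_{j=0}^{2} e^(−μ) μ^j/j! ≈ 0.1851.

0.1851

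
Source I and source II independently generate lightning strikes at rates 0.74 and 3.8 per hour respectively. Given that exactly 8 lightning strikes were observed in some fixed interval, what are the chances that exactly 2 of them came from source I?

0.2558

Given the total, each event is independently from source I with probability p = λ_I/(λ_I+λ_II) = 0.74/4.54 ≈ 0.1630.
So K ~ Binomial(8, 0.74/4.54): P(K = 2) = C(8,2) · (0.74/4.54)^2 · (3.8/4.54)^6 ≈ 0.2558.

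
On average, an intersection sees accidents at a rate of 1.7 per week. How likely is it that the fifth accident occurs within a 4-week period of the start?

0.8080

Over the interval, μ = 1.7 × 4 = 6.8 (a 4-week period = 4 weeks).
The fifth arrival falls in the interval iff at least 5 events occur there: P(S_5 ≤ t) = P(N ≥ 5) = 1 − P(N ≤ 4) ≈ 0.8080.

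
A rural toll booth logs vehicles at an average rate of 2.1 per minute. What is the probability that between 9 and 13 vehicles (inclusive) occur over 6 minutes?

Over the interval, μ = 2.1 × 6 = 12.6 (6 minutes).
P(9 ≤ N ≤ 13) = Σ_{j=9}^{13} e^(−12.6) · 12.6^j/j! ≈ 0.4974.

0.4974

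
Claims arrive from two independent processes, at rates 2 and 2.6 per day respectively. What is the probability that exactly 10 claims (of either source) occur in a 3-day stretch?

0.0701

Independent Poisson processes superpose: combined rate λ = 2 + 2.6 = 4.6 per day.
Over the interval, μ = 4.6 × 3 = 13.8 (a 3-day stretch = 3 days).
P(N = 10) = e^(−13.8) · 13.8^10/10! ≈ 0.0701.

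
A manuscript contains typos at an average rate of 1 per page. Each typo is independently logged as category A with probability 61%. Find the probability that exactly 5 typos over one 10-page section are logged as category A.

Thinning: the typos that are logged as category A themselves form a Poisson process with rate 0.61 × 1 = 0.61 per page.
Over the interval, μ = 0.61 × 10 = 6.1 (a 10-page section = 10 pages).
P(N = 5) = e^(−6.1) · 6.1^5/5! ≈ 0.1579.

0.1579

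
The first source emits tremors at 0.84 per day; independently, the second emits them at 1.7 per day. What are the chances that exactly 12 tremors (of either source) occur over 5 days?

Independent Poisson processes superpose: combined rate λ = 0.84 + 1.7 = 2.54 per day.
Over the interval, μ = 2.54 × 5 = 12.7 (5 days).
P(N = 12) = e^(−12.7) · 12.7^12/12! ≈ 0.1121.

0.1121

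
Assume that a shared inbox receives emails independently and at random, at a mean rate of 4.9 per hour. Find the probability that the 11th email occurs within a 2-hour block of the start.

Over the interval, μ = 4.9 × 2 = 9.8 (a 2-hour block = 2 hours).
The 11th arrival falls in the interval iff at least 11 events occur there: P(S_11 ≤ t) = P(N ≥ 11) = 1 − P(N ≤ 10) ≈ 0.3920.

0.3920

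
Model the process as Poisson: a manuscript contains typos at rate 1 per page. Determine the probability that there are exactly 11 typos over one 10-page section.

Over the interval, μ = 1 × 10 = 10 (a 10-page section = 10 pages).
P(N = 11) = e^(−μ) μ^11/11! = e^(−10) · 10^11/39916800 ≈ 0.1137.

0.1137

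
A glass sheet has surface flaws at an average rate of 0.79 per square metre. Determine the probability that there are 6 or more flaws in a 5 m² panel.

Over the interval, μ = 0.79 × 5 = 3.95 (a 5 m² panel = 5 square metres).
P(N ≥ 6) = 1 − P(N ≤ 5) = 1 − Σ_{j=0}^{5} e^(−μ) μ^j/j! ≈ 0.2071.

0.2071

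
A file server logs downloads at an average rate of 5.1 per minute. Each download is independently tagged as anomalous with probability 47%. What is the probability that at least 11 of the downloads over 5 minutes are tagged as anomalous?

0.6512

Thinning: the downloads that are tagged as anomalous themselves form a Poisson process with rate 0.47 × 5.1 = 2.397 per minute.
Over the interval, μ = 2.397 × 5 = 11.985 (5 minutes).
P(N ≥ 11) = 1 − P(N ≤ 10) ≈ 0.6512.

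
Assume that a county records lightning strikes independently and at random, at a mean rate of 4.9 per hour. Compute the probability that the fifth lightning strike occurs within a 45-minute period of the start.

0.3080

Over the interval, μ = 4.9 × 0.75 = 3.675 (a 45-minute period = 0.75 hours).
The fifth arrival falls in the interval iff at least 5 events occur there: P(S_5 ≤ t) = P(N ≥ 5) = 1 − P(N ≤ 4) ≈ 0.3080.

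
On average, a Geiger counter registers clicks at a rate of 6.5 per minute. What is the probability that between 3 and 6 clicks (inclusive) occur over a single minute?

With mean μ = 6.5 per minute,
P(3 ≤ N ≤ 6) = Σ_{j=3}^{6} e^(−6.5) · 6.5^j/j! ≈ 0.4835.

0.4835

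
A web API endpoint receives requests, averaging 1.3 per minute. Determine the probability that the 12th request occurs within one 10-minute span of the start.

Over the interval, μ = 1.3 × 10 = 13 (a 10-minute span = 10 minutes).
The 12th arrival falls in the interval iff at least 12 events occur there: P(S_12 ≤ t) = P(N ≥ 12) = 1 − P(N ≤ 11) ≈ 0.6468.

0.6468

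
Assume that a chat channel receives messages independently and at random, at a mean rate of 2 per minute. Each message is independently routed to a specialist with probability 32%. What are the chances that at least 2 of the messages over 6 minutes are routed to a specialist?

Thinning: the messages that are routed to a specialist themselves form a Poisson process with rate 0.32 × 2 = 0.64 per minute.
Over the interval, μ = 0.64 × 6 = 3.84 (6 minutes).
P(N ≥ 2) = 1 − P(N ≤ 1) ≈ 0.8960.

0.8960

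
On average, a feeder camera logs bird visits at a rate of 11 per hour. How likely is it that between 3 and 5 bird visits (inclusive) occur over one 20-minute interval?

Over the interval, μ = 11 × 1/3 ≈ 3.66667 (a 20-minute interval = 1/3 hours).
P(3 ≤ N ≤ 5) = Σ_{j=3}^{5} e^(−3.66667) · 3.66667^j/j! ≈ 0.5437.

0.5437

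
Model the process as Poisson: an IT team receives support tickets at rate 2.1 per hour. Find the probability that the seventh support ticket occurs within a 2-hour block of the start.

Over the interval, μ = 2.1 × 2 = 4.2 (a 2-hour block = 2 hours).
The seventh arrival falls in the interval iff at least 7 events occur there: P(S_7 ≤ t) = P(N ≥ 7) = 1 − P(N ≤ 6) ≈ 0.1325.

0.1325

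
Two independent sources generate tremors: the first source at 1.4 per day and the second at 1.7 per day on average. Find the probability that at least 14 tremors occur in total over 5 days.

Independent Poisson processes superpose: combined rate λ = 1.4 + 1.7 = 3.1 per day.
Over the interval, μ = 3.1 × 5 = 15.5 (5 days).
P(N ≥ 14) = 1 − P(N ≤ 13) ≈ 0.6829.

0.6829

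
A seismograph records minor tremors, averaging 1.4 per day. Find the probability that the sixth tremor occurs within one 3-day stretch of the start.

Over the interval, μ = 1.4 × 3 = 4.2 (a 3-day stretch = 3 days).
The sixth arrival falls in the interval iff at least 6 events occur there: P(S_6 ≤ t) = P(N ≥ 6) = 1 − P(N ≤ 5) ≈ 0.2469.

0.2469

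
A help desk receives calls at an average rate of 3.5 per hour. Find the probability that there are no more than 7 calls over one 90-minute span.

Over the interval, μ = 3.5 × 1.5 = 5.25 (a 90-minute span = 1.5 hours).
P(N ≤ 7) = Σ_{j=0}^{7} e^(−μ) μ^j/j! ≈ 0.8392.

0.8392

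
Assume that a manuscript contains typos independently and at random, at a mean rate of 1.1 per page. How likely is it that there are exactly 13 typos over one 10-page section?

0.0926

Over the interval, μ = 1.1 × 10 = 11 (a 10-page section = 10 pages).
P(N = 13) = e^(−μ) μ^13/13! = e^(−11) · 11^13/6227020800 ≈ 0.0926.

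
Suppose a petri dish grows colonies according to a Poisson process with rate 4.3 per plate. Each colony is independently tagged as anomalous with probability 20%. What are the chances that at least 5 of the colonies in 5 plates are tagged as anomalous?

0.4296

Thinning: the colonies that are tagged as anomalous themselves form a Poisson process with rate 0.2 × 4.3 = 0.86 per plate.
Over the interval, μ = 0.86 × 5 = 4.3 (5 plates).
P(N ≥ 5) = 1 − P(N ≤ 4) ≈ 0.4296.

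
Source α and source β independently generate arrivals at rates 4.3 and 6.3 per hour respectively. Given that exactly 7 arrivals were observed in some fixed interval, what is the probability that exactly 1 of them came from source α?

Given the total, each event is independently from source α with probability p = λ_α/(λ_α+λ_β) = 4.3/10.6 ≈ 0.4057.
So K ~ Binomial(7, 4.3/10.6): P(K = 1) = C(7,1) · (4.3/10.6)^1 · (6.3/10.6)^6 ≈ 0.1252.

0.1252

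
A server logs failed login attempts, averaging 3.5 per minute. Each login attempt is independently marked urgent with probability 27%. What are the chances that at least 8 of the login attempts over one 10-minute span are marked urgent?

0.7261

Thinning: the login attempts that are marked urgent themselves form a Poisson process with rate 0.27 × 3.5 = 0.945 per minute.
Over the interval, μ = 0.945 × 10 = 9.45 (a 10-minute span = 10 minutes).
P(N ≥ 8) = 1 − P(N ≤ 7) ≈ 0.7261.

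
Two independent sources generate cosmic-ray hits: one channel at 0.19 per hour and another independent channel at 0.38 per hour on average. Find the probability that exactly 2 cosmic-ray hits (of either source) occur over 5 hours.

0.2349

Independent Poisson processes superpose: combined rate λ = 0.19 + 0.38 = 0.57 per hour.
Over the interval, μ = 0.57 × 5 = 2.85 (5 hours).
P(N = 2) = e^(−2.85) · 2.85^2/2! ≈ 0.2349.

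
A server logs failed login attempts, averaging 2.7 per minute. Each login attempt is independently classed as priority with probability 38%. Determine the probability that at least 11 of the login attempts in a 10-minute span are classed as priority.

Thinning: the login attempts that are classed as priority themselves form a Poisson process with rate 0.38 × 2.7 = 1.026 per minute.
Over the interval, μ = 1.026 × 10 = 10.26 (a 10-minute span = 10 minutes).
P(N ≥ 11) = 1 − P(N ≤ 10) ≈ 0.4495.

0.4495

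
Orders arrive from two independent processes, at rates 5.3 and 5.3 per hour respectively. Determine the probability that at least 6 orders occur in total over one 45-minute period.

Independent Poisson processes superpose: combined rate λ = 5.3 + 5.3 = 10.6 per hour.
Over the interval, μ = 10.6 × 0.75 = 7.95 (a 45-minute period = 0.75 hours).
P(N ≥ 6) = 1 − P(N ≤ 5) ≈ 0.8041.

0.8041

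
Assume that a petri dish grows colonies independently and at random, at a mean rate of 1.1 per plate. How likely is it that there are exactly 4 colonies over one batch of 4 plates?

Over the interval, μ = 1.1 × 4 = 4.4 (a batch of 4 plates = 4 plates).
P(N = 4) = e^(−μ) μ^4/4! = e^(−4.4) · 4.4^4/24 ≈ 0.1917.

0.1917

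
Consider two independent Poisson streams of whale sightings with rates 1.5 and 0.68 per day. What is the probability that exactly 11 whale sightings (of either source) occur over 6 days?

Independent Poisson processes superpose: combined rate λ = 1.5 + 0.68 = 2.18 per day.
Over the interval, μ = 2.18 × 6 = 13.08 (6 days).
P(N = 11) = e^(−13.08) · 13.08^11/11! ≈ 0.1002.

0.1002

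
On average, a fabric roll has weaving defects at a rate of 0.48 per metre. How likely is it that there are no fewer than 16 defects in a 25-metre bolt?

0.1556

Over the interval, μ = 0.48 × 25 = 12 (a 25-metre bolt = 25 metres).
P(N ≥ 16) = 1 − P(N ≤ 15) = 1 − Σ_{j=0}^{15} e^(−μ) μ^j/j! ≈ 0.1556.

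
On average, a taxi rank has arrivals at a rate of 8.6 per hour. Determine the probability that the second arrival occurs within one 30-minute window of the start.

Over the interval, μ = 8.6 × 0.5 = 4.3 (a 30-minute window = 0.5 hours).
The second arrival falls in the interval iff at least 2 events occur there: P(S_2 ≤ t) = P(N ≥ 2) = 1 − P(N ≤ 1) ≈ 0.9281.

0.9281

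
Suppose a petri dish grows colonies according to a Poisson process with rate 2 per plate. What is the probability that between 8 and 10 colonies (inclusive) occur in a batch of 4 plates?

Over the interval, μ = 2 × 4 = 8 (a batch of 4 plates = 4 plates).
P(8 ≤ N ≤ 10) = Σ_{j=8}^{10} e^(−8) · 8^j/j! ≈ 0.3629.

0.3629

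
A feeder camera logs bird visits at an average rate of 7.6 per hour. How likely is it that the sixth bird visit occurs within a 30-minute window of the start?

Over the interval, μ = 7.6 × 0.5 = 3.8 (a 30-minute window = 0.5 hours).
The sixth arrival falls in the interval iff at least 6 events occur there: P(S_6 ≤ t) = P(N ≥ 6) = 1 − P(N ≤ 5) ≈ 0.1844.

0.1844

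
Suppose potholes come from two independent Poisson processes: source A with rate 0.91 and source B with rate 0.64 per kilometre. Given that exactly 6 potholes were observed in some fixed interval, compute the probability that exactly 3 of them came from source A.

Given the total, each event is independently from source A with probability p = λ_A/(λ_A+λ_B) = 0.91/1.55 ≈ 0.5871.
So K ~ Binomial(6, 0.91/1.55): P(K = 3) = C(6,3) · (0.91/1.55)^3 · (0.64/1.55)^3 ≈ 0.2849.

0.2849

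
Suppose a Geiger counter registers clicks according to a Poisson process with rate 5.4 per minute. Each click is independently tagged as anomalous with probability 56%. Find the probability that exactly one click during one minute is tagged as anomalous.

Thinning: the clicks that are tagged as anomalous themselves form a Poisson process with rate 0.56 × 5.4 = 3.024 per minute.
So μ = 3.024.
P(N = 1) = e^(−3.024) · 3.024^1/1! ≈ 0.1470.

0.1470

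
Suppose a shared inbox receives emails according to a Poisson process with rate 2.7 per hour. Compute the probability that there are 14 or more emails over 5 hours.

Over the interval, μ = 2.7 × 5 = 13.5 (5 hours).
P(N ≥ 14) = 1 − P(N ≤ 13) = 1 − Σ_{j=0}^{13} e^(−μ) μ^j/j! ≈ 0.4818.

0.4818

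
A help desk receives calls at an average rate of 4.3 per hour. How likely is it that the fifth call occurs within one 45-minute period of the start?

Over the interval, μ = 4.3 × 0.75 = 3.225 (a 45-minute period = 0.75 hours).
The fifth arrival falls in the interval iff at least 5 events occur there: P(S_5 ≤ t) = P(N ≥ 5) = 1 − P(N ≤ 4) ≈ 0.2239.

0.2239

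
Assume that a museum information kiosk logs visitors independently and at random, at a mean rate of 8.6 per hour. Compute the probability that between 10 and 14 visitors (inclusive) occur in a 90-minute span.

0.5128

Over the interval, μ = 8.6 × 1.5 = 12.9 (a 90-minute span = 1.5 hours).
P(10 ≤ N ≤ 14) = Σ_{j=10}^{14} e^(−12.9) · 12.9^j/j! ≈ 0.5128.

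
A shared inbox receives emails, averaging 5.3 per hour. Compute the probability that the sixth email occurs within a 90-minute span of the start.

Over the interval, μ = 5.3 × 1.5 = 7.95 (a 90-minute span = 1.5 hours).
The sixth arrival falls in the interval iff at least 6 events occur there: P(S_6 ≤ t) = P(N ≥ 6) = 1 − P(N ≤ 5) ≈ 0.8041.

0.8041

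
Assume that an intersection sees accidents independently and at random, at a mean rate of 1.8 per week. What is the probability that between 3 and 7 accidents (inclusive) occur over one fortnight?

0.6665

Over the interval, μ = 1.8 × 2 = 3.6 (a fortnight = 2 weeks).
P(3 ≤ N ≤ 7) = Σ_{j=3}^{7} e^(−3.6) · 3.6^j/j! ≈ 0.6665.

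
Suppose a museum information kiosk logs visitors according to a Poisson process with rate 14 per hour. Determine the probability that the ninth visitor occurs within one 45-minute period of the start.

0.7206

Over the interval, μ = 14 × 0.75 = 10.5 (a 45-minute period = 0.75 hours).
The ninth arrival falls in the interval iff at least 9 events occur there: P(S_9 ≤ t) = P(N ≥ 9) = 1 − P(N ≤ 8) ≈ 0.7206.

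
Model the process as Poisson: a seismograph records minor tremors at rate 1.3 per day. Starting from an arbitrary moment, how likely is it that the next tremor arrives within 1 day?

Inter-arrival times are exponential with rate λ = 1.3 per day.
P(T ≤ 1) = 1 − e^(−λt) = 1 − e^(−1.3 × 1) = 1 − e^(−1.3) ≈ 0.7275.

0.7275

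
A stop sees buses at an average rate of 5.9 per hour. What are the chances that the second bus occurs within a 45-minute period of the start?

Over the interval, μ = 5.9 × 0.75 = 4.425 (a 45-minute period = 0.75 hours).
The second arrival falls in the interval iff at least 2 events occur there: P(S_2 ≤ t) = P(N ≥ 2) = 1 − P(N ≤ 1) ≈ 0.9350.

0.9350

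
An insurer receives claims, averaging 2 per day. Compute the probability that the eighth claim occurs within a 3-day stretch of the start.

Over the interval, μ = 2 × 3 = 6 (a 3-day stretch = 3 days).
The eighth arrival falls in the interval iff at least 8 events occur there: P(S_8 ≤ t) = P(N ≥ 8) = 1 − P(N ≤ 7) ≈ 0.2560.

0.2560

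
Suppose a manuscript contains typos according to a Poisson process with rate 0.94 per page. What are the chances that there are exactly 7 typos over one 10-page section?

0.1064

Over the interval, μ = 0.94 × 10 = 9.4 (a 10-page section = 10 pages).
P(N = 7) = e^(−μ) μ^7/7! = e^(−9.4) · 9.4^7/5040 ≈ 0.1064.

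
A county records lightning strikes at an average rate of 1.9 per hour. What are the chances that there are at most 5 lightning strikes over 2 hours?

0.8156

Over the interval, μ = 1.9 × 2 = 3.8 (2 hours).
P(N ≤ 5) = Σ_{j=0}^{5} e^(−μ) μ^j/j! ≈ 0.8156.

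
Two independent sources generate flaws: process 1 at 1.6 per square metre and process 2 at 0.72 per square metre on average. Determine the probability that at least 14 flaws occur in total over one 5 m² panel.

Independent Poisson processes superpose: combined rate λ = 1.6 + 0.72 = 2.32 per square metre.
Over the interval, μ = 2.32 × 5 = 11.6 (a 5 m² panel = 5 square metres).
P(N ≥ 14) = 1 − P(N ≤ 13) ≈ 0.2770.

0.2770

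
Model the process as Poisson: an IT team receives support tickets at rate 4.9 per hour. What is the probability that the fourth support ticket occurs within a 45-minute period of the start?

0.5006

Over the interval, μ = 4.9 × 0.75 = 3.675 (a 45-minute period = 0.75 hours).
The fourth arrival falls in the interval iff at least 4 events occur there: P(S_4 ≤ t) = P(N ≥ 4) = 1 − P(N ≤ 3) ≈ 0.5006.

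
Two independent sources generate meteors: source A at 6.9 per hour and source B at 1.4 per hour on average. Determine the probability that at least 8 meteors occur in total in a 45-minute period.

Independent Poisson processes superpose: combined rate λ = 6.9 + 1.4 = 8.3 per hour.
Over the interval, μ = 8.3 × 0.75 = 6.225 (a 45-minute period = 0.75 hours).
P(N ≥ 8) = 1 − P(N ≤ 7) ≈ 0.2875.

0.2875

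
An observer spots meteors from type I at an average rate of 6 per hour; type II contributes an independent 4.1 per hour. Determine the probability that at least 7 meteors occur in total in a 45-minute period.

Independent Poisson processes superpose: combined rate λ = 6 + 4.1 = 10.1 per hour.
Over the interval, μ = 10.1 × 0.75 = 7.575 (a 45-minute period = 0.75 hours).
P(N ≥ 7) = 1 − P(N ≤ 6) ≈ 0.6320.

0.6320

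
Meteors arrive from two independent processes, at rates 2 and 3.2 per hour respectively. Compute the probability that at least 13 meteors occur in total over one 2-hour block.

0.2478

Independent Poisson processes superpose: combined rate λ = 2 + 3.2 = 5.2 per hour.
Over the interval, μ = 5.2 × 2 = 10.4 (a 2-hour block = 2 hours).
P(N ≥ 13) = 1 − P(N ≤ 12) ≈ 0.2478.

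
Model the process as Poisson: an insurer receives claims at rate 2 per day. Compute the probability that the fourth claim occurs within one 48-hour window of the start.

Over the interval, μ = 2 × 2 = 4 (a 48-hour window = 2 days).
The fourth arrival falls in the interval iff at least 4 events occur there: P(S_4 ≤ t) = P(N ≥ 4) = 1 − P(N ≤ 3) ≈ 0.5665.

0.5665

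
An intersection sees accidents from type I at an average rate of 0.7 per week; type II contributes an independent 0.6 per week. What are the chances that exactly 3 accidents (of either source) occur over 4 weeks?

0.1293

Independent Poisson processes superpose: combined rate λ = 0.7 + 0.6 = 1.3 per week.
Over the interval, μ = 1.3 × 4 = 5.2 (4 weeks).
P(N = 3) = e^(−5.2) · 5.2^3/3! ≈ 0.1293.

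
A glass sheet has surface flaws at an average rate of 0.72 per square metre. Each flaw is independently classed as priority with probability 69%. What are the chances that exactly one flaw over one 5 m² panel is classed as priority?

Thinning: the flaws that are classed as priority themselves form a Poisson process with rate 0.69 × 0.72 = 0.4968 per square metre.
Over the interval, μ = 0.4968 × 5 = 2.484 (a 5 m² panel = 5 square metres).
P(N = 1) = e^(−2.484) · 2.484^1/1! ≈ 0.2072.

0.2072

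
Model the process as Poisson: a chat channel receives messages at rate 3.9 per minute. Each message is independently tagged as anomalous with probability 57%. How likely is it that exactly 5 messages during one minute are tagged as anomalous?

Thinning: the messages that are tagged as anomalous themselves form a Poisson process with rate 0.57 × 3.9 = 2.223 per minute.
So μ = 2.223.
P(N = 5) = e^(−2.223) · 2.223^5/5! ≈ 0.0490.

0.0490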